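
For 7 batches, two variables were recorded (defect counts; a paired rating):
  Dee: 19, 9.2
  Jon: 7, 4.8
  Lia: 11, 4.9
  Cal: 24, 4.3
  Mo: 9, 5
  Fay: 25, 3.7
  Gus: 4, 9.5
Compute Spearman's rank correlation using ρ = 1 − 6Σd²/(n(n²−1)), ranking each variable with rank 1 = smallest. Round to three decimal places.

-0.679

Ranks of variable 1: 5, 2, 4, 6, 3, 7, 1
Ranks of variable 2: 6, 3, 4, 2, 5, 1, 7
d = r₁ − r₂: -1, -1, 0, 4, -2, 6, -6
d²: 1, 1, 0, 16, 4, 36, 36; Σd² = 94
ρ = 1 − 6·94/(7·48) = 1 − 564/336 = -0.679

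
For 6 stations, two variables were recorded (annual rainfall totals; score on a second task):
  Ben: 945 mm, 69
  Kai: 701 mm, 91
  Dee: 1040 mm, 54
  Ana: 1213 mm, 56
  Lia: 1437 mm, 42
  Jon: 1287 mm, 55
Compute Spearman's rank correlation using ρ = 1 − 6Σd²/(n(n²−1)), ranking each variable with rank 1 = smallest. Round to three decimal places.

-0.829

Ranks of variable 1: 2, 1, 3, 4, 6, 5
Ranks of variable 2: 5, 6, 2, 4, 1, 3
d = r₁ − r₂: -3, -5, 1, 0, 5, 2
d²: 9, 25, 1, 0, 25, 4; Σd² = 64
ρ = 1 − 6·64/(6·35) = 1 − 384/210 = -0.829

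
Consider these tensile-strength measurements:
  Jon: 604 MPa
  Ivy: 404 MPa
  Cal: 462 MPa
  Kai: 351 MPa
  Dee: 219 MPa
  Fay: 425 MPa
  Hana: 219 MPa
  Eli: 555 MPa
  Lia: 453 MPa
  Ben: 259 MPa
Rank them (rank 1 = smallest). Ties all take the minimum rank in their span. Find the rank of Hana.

1

Sorted (ascending): 219, 219, 259, 351, 404, 425, 453, 462, 555, 604
The 2 values of 219 occupy positions 1–2 → each gets rank 1.
Hana has value 219 MPa → rank 1.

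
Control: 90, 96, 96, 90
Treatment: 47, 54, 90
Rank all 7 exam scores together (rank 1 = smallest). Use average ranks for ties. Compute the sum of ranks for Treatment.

7

Sorted (ascending): 47, 54, 90, 90, 90, 96, 96
The 3 values of 90 occupy positions 3–5 → average rank 4.
The 2 values of 96 occupy positions 6–7 → average rank (6+7)/2 = 6.5.
Treatment values → pooled ranks: 47→1, 54→2, 90→4
Rank sum = 1 + 2 + 4 = 7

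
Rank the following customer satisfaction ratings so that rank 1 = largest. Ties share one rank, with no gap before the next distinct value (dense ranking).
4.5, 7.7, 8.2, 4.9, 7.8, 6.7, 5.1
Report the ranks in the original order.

Sorted (descending): 8.2, 7.8, 7.7, 6.7, 5.1, 4.9, 4.5
No ties — each value takes its position as its rank.

7, 3, 1, 6, 2, 4, 5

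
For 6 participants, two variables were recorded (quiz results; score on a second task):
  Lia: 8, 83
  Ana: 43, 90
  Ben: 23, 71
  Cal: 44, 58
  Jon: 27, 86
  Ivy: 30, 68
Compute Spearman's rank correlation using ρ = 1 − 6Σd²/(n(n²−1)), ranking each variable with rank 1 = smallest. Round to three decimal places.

Ranks of variable 1: 1, 5, 2, 6, 3, 4
Ranks of variable 2: 4, 6, 3, 1, 5, 2
d = r₁ − r₂: -3, -1, -1, 5, -2, 2
d²: 9, 1, 1, 25, 4, 4; Σd² = 44
ρ = 1 − 6·44/(6·35) = 1 − 264/210 = -0.257

-0.257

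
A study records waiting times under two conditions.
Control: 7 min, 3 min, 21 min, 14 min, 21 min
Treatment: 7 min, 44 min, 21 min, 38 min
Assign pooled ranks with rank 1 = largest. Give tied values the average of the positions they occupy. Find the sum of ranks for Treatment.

14.5

Sorted (descending): 44, 38, 21, 21, 21, 14, 7, 7, 3
The 3 values of 21 occupy positions 3–5 → average rank 4.
The 2 values of 7 occupy positions 7–8 → average rank (7+8)/2 = 7.5.
Treatment values → pooled ranks: 7→7.5, 44→1, 21→4, 38→2
Rank sum = 7.5 + 1 + 4 + 2 = 14.5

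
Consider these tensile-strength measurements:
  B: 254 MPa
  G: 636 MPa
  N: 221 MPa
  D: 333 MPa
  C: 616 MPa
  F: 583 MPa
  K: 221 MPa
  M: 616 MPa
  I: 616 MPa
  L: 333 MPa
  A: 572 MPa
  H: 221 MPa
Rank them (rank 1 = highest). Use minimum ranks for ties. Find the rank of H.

10

Sorted (descending): 636, 616, 616, 616, 583, 572, 333, 333, 254, 221, 221, 221
The 3 values of 616 occupy positions 2–4 → each gets rank 2.
The 2 values of 333 occupy positions 7–8 → each gets rank 7.
The 3 values of 221 occupy positions 10–12 → each gets rank 10.
H has value 221 MPa → rank 10.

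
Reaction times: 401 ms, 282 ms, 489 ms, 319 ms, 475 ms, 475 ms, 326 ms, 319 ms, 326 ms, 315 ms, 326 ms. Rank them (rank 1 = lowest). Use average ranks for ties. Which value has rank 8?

401

Sorted (ascending): 282, 315, 319, 319, 326, 326, 326, 401, 475, 475, 489
The 2 values of 319 occupy positions 3–4 → average rank (3+4)/2 = 3.5.
The 3 values of 326 occupy positions 5–7 → average rank 6.
The 2 values of 475 occupy positions 9–10 → average rank (9+10)/2 = 9.5.
Rank 8 → value 401.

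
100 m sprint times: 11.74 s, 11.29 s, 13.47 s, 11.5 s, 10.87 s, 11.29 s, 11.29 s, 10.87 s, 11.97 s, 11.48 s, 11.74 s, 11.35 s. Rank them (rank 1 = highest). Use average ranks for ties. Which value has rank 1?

Sorted (descending): 13.47, 11.97, 11.74, 11.74, 11.5, 11.48, 11.35, 11.29, 11.29, 11.29, 10.87, 10.87
The 2 values of 11.74 occupy positions 3–4 → average rank (3+4)/2 = 3.5.
The 3 values of 11.29 occupy positions 8–10 → average rank 9.
The 2 values of 10.87 occupy positions 11–12 → average rank (11+12)/2 = 11.5.
Rank 1 → value 13.47.

13.47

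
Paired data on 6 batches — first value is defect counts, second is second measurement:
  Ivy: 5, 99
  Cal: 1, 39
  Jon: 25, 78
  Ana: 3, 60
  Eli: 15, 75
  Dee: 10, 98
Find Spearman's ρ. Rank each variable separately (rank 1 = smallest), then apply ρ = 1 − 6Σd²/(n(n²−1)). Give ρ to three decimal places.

Ranks of variable 1: 3, 1, 6, 2, 5, 4
Ranks of variable 2: 6, 1, 4, 2, 3, 5
d = r₁ − r₂: -3, 0, 2, 0, 2, -1
d²: 9, 0, 4, 0, 4, 1; Σd² = 18
ρ = 1 − 6·18/(6·35) = 1 − 108/210 = 0.486

0.486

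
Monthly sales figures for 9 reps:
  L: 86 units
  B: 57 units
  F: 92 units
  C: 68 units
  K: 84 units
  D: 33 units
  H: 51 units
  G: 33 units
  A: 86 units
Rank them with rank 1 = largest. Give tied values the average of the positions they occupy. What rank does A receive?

Sorted (descending): 92, 86, 86, 84, 68, 57, 51, 33, 33
The 2 values of 86 occupy positions 2–3 → average rank (2+3)/2 = 2.5.
The 2 values of 33 occupy positions 8–9 → average rank (8+9)/2 = 8.5.
A has value 86 units → rank 2.5.

2.5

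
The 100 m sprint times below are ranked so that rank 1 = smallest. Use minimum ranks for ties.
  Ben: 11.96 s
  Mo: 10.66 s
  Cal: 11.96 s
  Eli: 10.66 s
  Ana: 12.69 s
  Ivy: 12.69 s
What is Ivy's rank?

Sorted (ascending): 10.66, 10.66, 11.96, 11.96, 12.69, 12.69
The 2 values of 10.66 occupy positions 1–2 → each gets rank 1.
The 2 values of 11.96 occupy positions 3–4 → each gets rank 3.
The 2 values of 12.69 occupy positions 5–6 → each gets rank 5.
Ivy has value 12.69 s → rank 5.

5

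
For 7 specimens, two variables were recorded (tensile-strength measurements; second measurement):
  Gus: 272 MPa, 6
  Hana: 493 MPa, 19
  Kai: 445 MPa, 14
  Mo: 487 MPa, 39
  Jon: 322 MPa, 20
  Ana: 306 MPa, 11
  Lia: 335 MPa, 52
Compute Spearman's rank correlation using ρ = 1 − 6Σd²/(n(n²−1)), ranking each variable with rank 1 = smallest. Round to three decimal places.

0.536

Ranks of variable 1: 1, 7, 5, 6, 3, 2, 4
Ranks of variable 2: 1, 4, 3, 6, 5, 2, 7
d = r₁ − r₂: 0, 3, 2, 0, -2, 0, -3
d²: 0, 9, 4, 0, 4, 0, 9; Σd² = 26
ρ = 1 − 6·26/(7·48) = 1 − 156/336 = 0.536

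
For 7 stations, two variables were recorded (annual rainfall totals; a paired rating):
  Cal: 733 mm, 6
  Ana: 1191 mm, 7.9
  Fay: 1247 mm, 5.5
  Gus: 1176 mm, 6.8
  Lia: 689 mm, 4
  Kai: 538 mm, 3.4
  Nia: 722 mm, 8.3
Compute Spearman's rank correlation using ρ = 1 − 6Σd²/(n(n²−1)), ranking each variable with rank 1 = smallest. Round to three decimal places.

0.429

Ranks of variable 1: 4, 6, 7, 5, 2, 1, 3
Ranks of variable 2: 4, 6, 3, 5, 2, 1, 7
d = r₁ − r₂: 0, 0, 4, 0, 0, 0, -4
d²: 0, 0, 16, 0, 0, 0, 16; Σd² = 32
ρ = 1 − 6·32/(7·48) = 1 − 192/336 = 0.429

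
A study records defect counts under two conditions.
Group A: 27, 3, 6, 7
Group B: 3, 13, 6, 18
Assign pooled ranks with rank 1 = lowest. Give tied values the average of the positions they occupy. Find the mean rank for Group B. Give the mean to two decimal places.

Sorted (ascending): 3, 3, 6, 6, 7, 13, 18, 27
The 2 values of 3 occupy positions 1–2 → average rank (1+2)/2 = 1.5.
The 2 values of 6 occupy positions 3–4 → average rank (3+4)/2 = 3.5.
Group B values → pooled ranks: 3→1.5, 13→6, 6→3.5, 18→7
Mean rank = (1.5 + 6 + 3.5 + 7) / 4 = 4.50

4.50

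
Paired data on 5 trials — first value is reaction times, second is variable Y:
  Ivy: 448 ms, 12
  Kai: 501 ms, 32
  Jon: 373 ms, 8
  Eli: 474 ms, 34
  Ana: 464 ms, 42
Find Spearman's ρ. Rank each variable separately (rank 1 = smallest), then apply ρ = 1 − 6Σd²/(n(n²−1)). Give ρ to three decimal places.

Ranks of variable 1: 2, 5, 1, 4, 3
Ranks of variable 2: 2, 3, 1, 4, 5
d = r₁ − r₂: 0, 2, 0, 0, -2
d²: 0, 4, 0, 0, 4; Σd² = 8
ρ = 1 − 6·8/(5·24) = 1 − 48/120 = 0.600

0.600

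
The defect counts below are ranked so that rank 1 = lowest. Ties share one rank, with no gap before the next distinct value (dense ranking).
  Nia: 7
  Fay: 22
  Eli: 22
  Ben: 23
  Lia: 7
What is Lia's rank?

1

Sorted (ascending): 7, 7, 22, 22, 23
The 2 values of 7 share dense rank 1.
The 2 values of 22 share dense rank 2.
Remaining distinct values take the next consecutive integers.
Lia has value 7 → rank 1.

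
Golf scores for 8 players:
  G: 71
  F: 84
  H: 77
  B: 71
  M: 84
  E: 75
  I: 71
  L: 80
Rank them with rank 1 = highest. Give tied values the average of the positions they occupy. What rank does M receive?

Sorted (descending): 84, 84, 80, 77, 75, 71, 71, 71
The 2 values of 84 occupy positions 1–2 → average rank (1+2)/2 = 1.5.
The 3 values of 71 occupy positions 6–8 → average rank 7.
M has value 84 → rank 1.5.

1.5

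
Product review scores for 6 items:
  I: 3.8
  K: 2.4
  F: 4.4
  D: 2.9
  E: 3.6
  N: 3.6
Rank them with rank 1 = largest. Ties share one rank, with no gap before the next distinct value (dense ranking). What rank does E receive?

3

Sorted (descending): 4.4, 3.8, 3.6, 3.6, 2.9, 2.4
The 2 values of 3.6 share dense rank 3.
Remaining distinct values take the next consecutive integers.
E has value 3.6 → rank 3.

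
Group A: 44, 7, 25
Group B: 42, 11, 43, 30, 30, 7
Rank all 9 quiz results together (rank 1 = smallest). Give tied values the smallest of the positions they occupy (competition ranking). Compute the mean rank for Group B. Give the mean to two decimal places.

4.83

Sorted (ascending): 7, 7, 11, 25, 30, 30, 42, 43, 44
The 2 values of 7 occupy positions 1–2 → each gets rank 1.
The 2 values of 30 occupy positions 5–6 → each gets rank 5.
Group B values → pooled ranks: 42→7, 11→3, 43→8, 30→5, 30→5, 7→1
Mean rank = (7 + 3 + 8 + 5 + 5 + 1) / 6 = 4.83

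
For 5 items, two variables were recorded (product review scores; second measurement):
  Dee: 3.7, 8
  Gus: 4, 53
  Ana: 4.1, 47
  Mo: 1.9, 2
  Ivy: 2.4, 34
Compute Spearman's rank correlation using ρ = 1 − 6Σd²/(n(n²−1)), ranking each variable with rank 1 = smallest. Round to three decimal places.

0.800

Ranks of variable 1: 3, 4, 5, 1, 2
Ranks of variable 2: 2, 5, 4, 1, 3
d = r₁ − r₂: 1, -1, 1, 0, -1
d²: 1, 1, 1, 0, 1; Σd² = 4
ρ = 1 − 6·4/(5·24) = 1 − 24/120 = 0.800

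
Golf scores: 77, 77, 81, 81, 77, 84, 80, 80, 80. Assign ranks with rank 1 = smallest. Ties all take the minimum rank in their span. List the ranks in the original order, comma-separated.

1, 1, 7, 7, 1, 9, 4, 4, 4

Sorted (ascending): 77, 77, 77, 80, 80, 80, 81, 81, 84
The 3 values of 77 occupy positions 1–3 → each gets rank 1.
The 3 values of 80 occupy positions 4–6 → each gets rank 4.
The 2 values of 81 occupy positions 7–8 → each gets rank 7.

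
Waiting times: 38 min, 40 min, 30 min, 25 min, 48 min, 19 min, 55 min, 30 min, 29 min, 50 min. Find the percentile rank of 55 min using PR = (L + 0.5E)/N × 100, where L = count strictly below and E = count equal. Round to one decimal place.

N = 10.
Strictly below 55: 9. Equal to 55: 1.
PR = (9 + 0.5·1)/10 × 100 = 95.0

95.0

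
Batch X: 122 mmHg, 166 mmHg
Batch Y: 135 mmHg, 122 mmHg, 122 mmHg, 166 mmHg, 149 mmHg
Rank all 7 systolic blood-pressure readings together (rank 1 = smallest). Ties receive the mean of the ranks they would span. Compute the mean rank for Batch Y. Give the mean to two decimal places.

Sorted (ascending): 122, 122, 122, 135, 149, 166, 166
The 3 values of 122 occupy positions 1–3 → average rank 2.
The 2 values of 166 occupy positions 6–7 → average rank (6+7)/2 = 6.5.
Batch Y values → pooled ranks: 135→4, 122→2, 122→2, 166→6.5, 149→5
Mean rank = (4 + 2 + 2 + 6.5 + 5) / 5 = 3.90

3.90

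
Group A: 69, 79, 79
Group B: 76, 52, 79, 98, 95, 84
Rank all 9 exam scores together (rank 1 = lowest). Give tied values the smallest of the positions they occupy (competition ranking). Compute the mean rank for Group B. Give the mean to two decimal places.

5.33

Sorted (ascending): 52, 69, 76, 79, 79, 79, 84, 95, 98
The 3 values of 79 occupy positions 4–6 → each gets rank 4.
Group B values → pooled ranks: 76→3, 52→1, 79→4, 98→9, 95→8, 84→7
Mean rank = (3 + 1 + 4 + 9 + 8 + 7) / 6 = 5.33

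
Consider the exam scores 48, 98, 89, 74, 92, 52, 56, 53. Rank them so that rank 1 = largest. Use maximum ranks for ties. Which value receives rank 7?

52

Sorted (descending): 98, 92, 89, 74, 56, 53, 52, 48
No ties — each value takes its position as its rank.
Rank 7 → value 52.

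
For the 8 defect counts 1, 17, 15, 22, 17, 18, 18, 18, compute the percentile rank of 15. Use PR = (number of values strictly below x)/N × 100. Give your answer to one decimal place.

12.5

N = 8.
Strictly below 15: 1. Equal to 15: 1.
PR = 1/8 × 100 = 12.5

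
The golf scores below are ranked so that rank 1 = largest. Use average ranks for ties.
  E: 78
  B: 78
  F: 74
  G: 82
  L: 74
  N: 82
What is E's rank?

3.5

Sorted (descending): 82, 82, 78, 78, 74, 74
The 2 values of 82 occupy positions 1–2 → average rank (1+2)/2 = 1.5.
The 2 values of 78 occupy positions 3–4 → average rank (3+4)/2 = 3.5.
The 2 values of 74 occupy positions 5–6 → average rank (5+6)/2 = 5.5.
E has value 78 → rank 3.5.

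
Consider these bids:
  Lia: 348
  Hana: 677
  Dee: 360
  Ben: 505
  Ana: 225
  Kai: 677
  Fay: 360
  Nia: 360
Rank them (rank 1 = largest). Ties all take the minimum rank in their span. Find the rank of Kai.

Sorted (descending): 677, 677, 505, 360, 360, 360, 348, 225
The 2 values of 677 occupy positions 1–2 → each gets rank 1.
The 3 values of 360 occupy positions 4–6 → each gets rank 4.
Kai has value 677 → rank 1.

1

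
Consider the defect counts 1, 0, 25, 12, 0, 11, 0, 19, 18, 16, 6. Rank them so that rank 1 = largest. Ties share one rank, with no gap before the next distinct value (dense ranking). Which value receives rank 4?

Sorted (descending): 25, 19, 18, 16, 12, 11, 6, 1, 0, 0, 0
The 3 values of 0 share dense rank 9.
Remaining distinct values take the next consecutive integers.
Rank 4 → value 16.

16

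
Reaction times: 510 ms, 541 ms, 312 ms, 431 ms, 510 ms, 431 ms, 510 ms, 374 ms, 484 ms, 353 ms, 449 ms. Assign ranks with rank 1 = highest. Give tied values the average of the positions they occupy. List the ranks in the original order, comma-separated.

Sorted (descending): 541, 510, 510, 510, 484, 449, 431, 431, 374, 353, 312
The 3 values of 510 occupy positions 2–4 → average rank 3.
The 2 values of 431 occupy positions 7–8 → average rank (7+8)/2 = 7.5.

3, 1, 11, 7.5, 3, 7.5, 3, 9, 5, 10, 6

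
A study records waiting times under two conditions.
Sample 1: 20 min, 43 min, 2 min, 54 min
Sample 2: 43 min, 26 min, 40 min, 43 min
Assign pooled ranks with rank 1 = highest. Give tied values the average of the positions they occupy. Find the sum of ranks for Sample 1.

Sorted (descending): 54, 43, 43, 43, 40, 26, 20, 2
The 3 values of 43 occupy positions 2–4 → average rank 3.
Sample 1 values → pooled ranks: 20→7, 43→3, 2→8, 54→1
Rank sum = 7 + 3 + 8 + 1 = 19

19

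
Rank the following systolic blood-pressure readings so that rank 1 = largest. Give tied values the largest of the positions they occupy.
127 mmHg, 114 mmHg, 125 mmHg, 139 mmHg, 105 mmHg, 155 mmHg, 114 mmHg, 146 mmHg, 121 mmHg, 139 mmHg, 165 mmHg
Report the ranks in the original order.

Sorted (descending): 165, 155, 146, 139, 139, 127, 125, 121, 114, 114, 105
The 2 values of 139 occupy positions 4–5 → each gets rank 5.
The 2 values of 114 occupy positions 9–10 → each gets rank 10.

6, 10, 7, 5, 11, 2, 10, 3, 8, 5, 1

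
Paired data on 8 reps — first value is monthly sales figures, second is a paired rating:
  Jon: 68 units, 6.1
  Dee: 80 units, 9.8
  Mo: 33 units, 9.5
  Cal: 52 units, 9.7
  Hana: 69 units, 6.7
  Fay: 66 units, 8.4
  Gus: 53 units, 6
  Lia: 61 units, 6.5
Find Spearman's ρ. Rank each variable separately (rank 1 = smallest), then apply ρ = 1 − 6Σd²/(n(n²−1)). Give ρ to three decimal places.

Ranks of variable 1: 6, 8, 1, 2, 7, 5, 3, 4
Ranks of variable 2: 2, 8, 6, 7, 4, 5, 1, 3
d = r₁ − r₂: 4, 0, -5, -5, 3, 0, 2, 1
d²: 16, 0, 25, 25, 9, 0, 4, 1; Σd² = 80
ρ = 1 − 6·80/(8·63) = 1 − 480/504 = 0.048

0.048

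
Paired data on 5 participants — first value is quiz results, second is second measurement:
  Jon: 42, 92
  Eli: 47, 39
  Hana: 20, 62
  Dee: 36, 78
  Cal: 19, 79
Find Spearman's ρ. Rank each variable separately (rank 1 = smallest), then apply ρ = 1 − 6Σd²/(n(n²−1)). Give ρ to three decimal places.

Ranks of variable 1: 4, 5, 2, 3, 1
Ranks of variable 2: 5, 1, 2, 3, 4
d = r₁ − r₂: -1, 4, 0, 0, -3
d²: 1, 16, 0, 0, 9; Σd² = 26
ρ = 1 − 6·26/(5·24) = 1 − 156/120 = -0.300

-0.300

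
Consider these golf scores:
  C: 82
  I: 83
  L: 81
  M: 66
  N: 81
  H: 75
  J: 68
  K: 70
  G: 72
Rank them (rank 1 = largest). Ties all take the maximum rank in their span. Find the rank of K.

Sorted (descending): 83, 82, 81, 81, 75, 72, 70, 68, 66
The 2 values of 81 occupy positions 3–4 → each gets rank 4.
K has value 70 → rank 7.

7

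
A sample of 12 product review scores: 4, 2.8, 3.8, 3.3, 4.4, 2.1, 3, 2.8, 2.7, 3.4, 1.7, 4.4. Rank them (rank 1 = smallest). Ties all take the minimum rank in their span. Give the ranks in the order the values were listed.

10, 4, 9, 7, 11, 2, 6, 4, 3, 8, 1, 11

Sorted (ascending): 1.7, 2.1, 2.7, 2.8, 2.8, 3, 3.3, 3.4, 3.8, 4, 4.4, 4.4
The 2 values of 2.8 occupy positions 4–5 → each gets rank 4.
The 2 values of 4.4 occupy positions 11–12 → each gets rank 11.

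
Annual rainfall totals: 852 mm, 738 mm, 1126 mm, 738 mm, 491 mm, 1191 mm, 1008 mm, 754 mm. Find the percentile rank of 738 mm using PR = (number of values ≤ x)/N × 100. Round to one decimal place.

37.5

N = 8.
Strictly below 738: 1. Equal to 738: 2.
PR = 3/8 × 100 = 37.5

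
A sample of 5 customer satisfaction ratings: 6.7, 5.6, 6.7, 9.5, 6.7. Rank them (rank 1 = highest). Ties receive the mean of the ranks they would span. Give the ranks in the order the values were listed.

Sorted (descending): 9.5, 6.7, 6.7, 6.7, 5.6
The 3 values of 6.7 occupy positions 2–4 → average rank 3.

3, 5, 3, 1, 3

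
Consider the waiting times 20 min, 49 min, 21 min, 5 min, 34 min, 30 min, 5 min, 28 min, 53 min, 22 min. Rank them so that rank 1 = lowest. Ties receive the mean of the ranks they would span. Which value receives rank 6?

Sorted (ascending): 5, 5, 20, 21, 22, 28, 30, 34, 49, 53
The 2 values of 5 occupy positions 1–2 → average rank (1+2)/2 = 1.5.
Rank 6 → value 28.

28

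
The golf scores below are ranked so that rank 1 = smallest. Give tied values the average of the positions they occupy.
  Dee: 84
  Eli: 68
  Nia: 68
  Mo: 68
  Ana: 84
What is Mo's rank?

Sorted (ascending): 68, 68, 68, 84, 84
The 3 values of 68 occupy positions 1–3 → average rank 2.
The 2 values of 84 occupy positions 4–5 → average rank (4+5)/2 = 4.5.
Mo has value 68 → rank 2.

2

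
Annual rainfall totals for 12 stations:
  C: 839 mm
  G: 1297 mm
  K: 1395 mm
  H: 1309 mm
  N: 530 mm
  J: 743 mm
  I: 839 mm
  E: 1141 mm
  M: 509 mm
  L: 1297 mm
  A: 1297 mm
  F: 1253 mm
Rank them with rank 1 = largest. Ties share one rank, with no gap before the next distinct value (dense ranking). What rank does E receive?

Sorted (descending): 1395, 1309, 1297, 1297, 1297, 1253, 1141, 839, 839, 743, 530, 509
The 3 values of 1297 share dense rank 3.
The 2 values of 839 share dense rank 6.
Remaining distinct values take the next consecutive integers.
E has value 1141 mm → rank 5.

5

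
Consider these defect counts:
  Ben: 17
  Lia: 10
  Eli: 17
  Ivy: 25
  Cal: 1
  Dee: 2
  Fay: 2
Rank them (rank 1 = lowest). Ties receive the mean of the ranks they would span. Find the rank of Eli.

5.5

Sorted (ascending): 1, 2, 2, 10, 17, 17, 25
The 2 values of 2 occupy positions 2–3 → average rank (2+3)/2 = 2.5.
The 2 values of 17 occupy positions 5–6 → average rank (5+6)/2 = 5.5.
Eli has value 17 → rank 5.5.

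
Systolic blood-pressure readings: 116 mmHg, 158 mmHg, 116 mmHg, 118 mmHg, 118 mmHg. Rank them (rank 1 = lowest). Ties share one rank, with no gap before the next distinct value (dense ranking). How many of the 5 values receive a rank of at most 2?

4

Sorted (ascending): 116, 116, 118, 118, 158
The 2 values of 116 share dense rank 1.
The 2 values of 118 share dense rank 2.
Remaining distinct values take the next consecutive integers.
Ranks ≤ 2: {1, 1, 2, 2} → 4 values.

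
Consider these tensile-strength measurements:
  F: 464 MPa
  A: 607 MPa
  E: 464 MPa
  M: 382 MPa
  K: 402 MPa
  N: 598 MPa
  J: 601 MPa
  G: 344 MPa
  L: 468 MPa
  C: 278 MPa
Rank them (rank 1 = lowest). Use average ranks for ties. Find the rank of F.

Sorted (ascending): 278, 344, 382, 402, 464, 464, 468, 598, 601, 607
The 2 values of 464 occupy positions 5–6 → average rank (5+6)/2 = 5.5.
F has value 464 MPa → rank 5.5.

5.5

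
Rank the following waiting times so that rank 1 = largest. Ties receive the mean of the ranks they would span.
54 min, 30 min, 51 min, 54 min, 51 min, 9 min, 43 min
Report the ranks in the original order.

Sorted (descending): 54, 54, 51, 51, 43, 30, 9
The 2 values of 54 occupy positions 1–2 → average rank (1+2)/2 = 1.5.
The 2 values of 51 occupy positions 3–4 → average rank (3+4)/2 = 3.5.

1.5, 6, 3.5, 1.5, 3.5, 7, 5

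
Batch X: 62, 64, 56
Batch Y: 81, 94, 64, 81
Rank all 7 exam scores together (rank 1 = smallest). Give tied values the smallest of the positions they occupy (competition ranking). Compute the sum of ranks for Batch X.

6

Sorted (ascending): 56, 62, 64, 64, 81, 81, 94
The 2 values of 64 occupy positions 3–4 → each gets rank 3.
The 2 values of 81 occupy positions 5–6 → each gets rank 5.
Batch X values → pooled ranks: 62→2, 64→3, 56→1
Rank sum = 2 + 3 + 1 = 6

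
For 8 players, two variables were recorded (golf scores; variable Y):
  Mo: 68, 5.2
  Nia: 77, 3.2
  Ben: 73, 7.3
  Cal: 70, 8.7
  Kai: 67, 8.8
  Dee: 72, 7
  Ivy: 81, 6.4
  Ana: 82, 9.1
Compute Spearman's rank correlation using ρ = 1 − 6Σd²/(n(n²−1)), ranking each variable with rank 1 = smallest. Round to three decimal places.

Ranks of variable 1: 2, 6, 5, 3, 1, 4, 7, 8
Ranks of variable 2: 2, 1, 5, 6, 7, 4, 3, 8
d = r₁ − r₂: 0, 5, 0, -3, -6, 0, 4, 0
d²: 0, 25, 0, 9, 36, 0, 16, 0; Σd² = 86
ρ = 1 − 6·86/(8·63) = 1 − 516/504 = -0.024

-0.024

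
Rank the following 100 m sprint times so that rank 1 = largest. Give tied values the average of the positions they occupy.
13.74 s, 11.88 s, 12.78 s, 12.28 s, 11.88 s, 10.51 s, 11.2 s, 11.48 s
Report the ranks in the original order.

1, 4.5, 2, 3, 4.5, 8, 7, 6

Sorted (descending): 13.74, 12.78, 12.28, 11.88, 11.88, 11.48, 11.2, 10.51
The 2 values of 11.88 occupy positions 4–5 → average rank (4+5)/2 = 4.5.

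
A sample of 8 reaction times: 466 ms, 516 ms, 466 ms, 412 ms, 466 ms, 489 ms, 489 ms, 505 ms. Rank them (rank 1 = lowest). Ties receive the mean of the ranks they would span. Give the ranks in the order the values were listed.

3, 8, 3, 1, 3, 5.5, 5.5, 7

Sorted (ascending): 412, 466, 466, 466, 489, 489, 505, 516
The 3 values of 466 occupy positions 2–4 → average rank 3.
The 2 values of 489 occupy positions 5–6 → average rank (5+6)/2 = 5.5.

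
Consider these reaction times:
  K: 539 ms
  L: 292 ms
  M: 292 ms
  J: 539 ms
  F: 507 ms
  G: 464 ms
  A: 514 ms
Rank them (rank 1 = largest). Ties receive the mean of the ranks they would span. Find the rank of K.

1.5

Sorted (descending): 539, 539, 514, 507, 464, 292, 292
The 2 values of 539 occupy positions 1–2 → average rank (1+2)/2 = 1.5.
The 2 values of 292 occupy positions 6–7 → average rank (6+7)/2 = 6.5.
K has value 539 ms → rank 1.5.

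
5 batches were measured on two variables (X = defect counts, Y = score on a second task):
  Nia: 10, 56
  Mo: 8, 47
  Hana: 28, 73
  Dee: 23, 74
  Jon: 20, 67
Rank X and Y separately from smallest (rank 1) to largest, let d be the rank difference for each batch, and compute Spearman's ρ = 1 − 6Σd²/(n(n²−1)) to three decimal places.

Ranks of variable 1: 2, 1, 5, 4, 3
Ranks of variable 2: 2, 1, 4, 5, 3
d = r₁ − r₂: 0, 0, 1, -1, 0
d²: 0, 0, 1, 1, 0; Σd² = 2
ρ = 1 − 6·2/(5·24) = 1 − 12/120 = 0.900

0.900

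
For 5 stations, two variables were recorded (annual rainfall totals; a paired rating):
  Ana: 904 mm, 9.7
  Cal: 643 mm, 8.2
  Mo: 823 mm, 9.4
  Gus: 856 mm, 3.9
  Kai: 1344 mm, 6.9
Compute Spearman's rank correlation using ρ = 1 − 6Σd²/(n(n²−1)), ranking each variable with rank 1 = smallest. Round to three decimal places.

-0.100

Ranks of variable 1: 4, 1, 2, 3, 5
Ranks of variable 2: 5, 3, 4, 1, 2
d = r₁ − r₂: -1, -2, -2, 2, 3
d²: 1, 4, 4, 4, 9; Σd² = 22
ρ = 1 − 6·22/(5·24) = 1 − 132/120 = -0.100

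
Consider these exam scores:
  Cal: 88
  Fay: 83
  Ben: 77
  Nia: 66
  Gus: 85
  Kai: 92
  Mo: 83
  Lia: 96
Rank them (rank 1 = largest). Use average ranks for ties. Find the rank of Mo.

5.5

Sorted (descending): 96, 92, 88, 85, 83, 83, 77, 66
The 2 values of 83 occupy positions 5–6 → average rank (5+6)/2 = 5.5.
Mo has value 83 → rank 5.5.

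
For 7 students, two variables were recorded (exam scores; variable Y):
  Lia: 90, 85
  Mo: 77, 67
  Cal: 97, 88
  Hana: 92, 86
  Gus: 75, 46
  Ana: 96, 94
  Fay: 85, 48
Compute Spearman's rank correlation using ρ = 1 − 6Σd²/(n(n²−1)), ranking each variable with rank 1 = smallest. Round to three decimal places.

0.929

Ranks of variable 1: 4, 2, 7, 5, 1, 6, 3
Ranks of variable 2: 4, 3, 6, 5, 1, 7, 2
d = r₁ − r₂: 0, -1, 1, 0, 0, -1, 1
d²: 0, 1, 1, 0, 0, 1, 1; Σd² = 4
ρ = 1 − 6·4/(7·48) = 1 − 24/336 = 0.929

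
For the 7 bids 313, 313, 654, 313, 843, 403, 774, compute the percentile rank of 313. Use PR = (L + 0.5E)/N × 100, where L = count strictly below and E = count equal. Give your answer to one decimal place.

N = 7.
Strictly below 313: 0. Equal to 313: 3.
PR = (0 + 0.5·3)/7 × 100 = 21.4

21.4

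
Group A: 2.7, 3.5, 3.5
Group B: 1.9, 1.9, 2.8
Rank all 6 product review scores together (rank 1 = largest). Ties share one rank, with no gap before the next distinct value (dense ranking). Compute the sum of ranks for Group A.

Sorted (descending): 3.5, 3.5, 2.8, 2.7, 1.9, 1.9
The 2 values of 3.5 share dense rank 1.
The 2 values of 1.9 share dense rank 4.
Remaining distinct values take the next consecutive integers.
Group A values → pooled ranks: 2.7→3, 3.5→1, 3.5→1
Rank sum = 3 + 1 + 1 = 5

5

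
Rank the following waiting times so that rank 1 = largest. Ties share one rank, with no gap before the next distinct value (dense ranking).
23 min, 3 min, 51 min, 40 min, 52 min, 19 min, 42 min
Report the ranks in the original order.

Sorted (descending): 52, 51, 42, 40, 23, 19, 3
No ties — each value takes its position as its rank.

5, 7, 2, 4, 1, 6, 3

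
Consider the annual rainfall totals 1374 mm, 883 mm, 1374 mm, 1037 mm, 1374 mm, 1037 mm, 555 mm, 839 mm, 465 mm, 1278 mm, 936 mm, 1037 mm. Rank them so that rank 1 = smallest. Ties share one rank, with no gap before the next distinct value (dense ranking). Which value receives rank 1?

465

Sorted (ascending): 465, 555, 839, 883, 936, 1037, 1037, 1037, 1278, 1374, 1374, 1374
The 3 values of 1037 share dense rank 6.
The 3 values of 1374 share dense rank 8.
Remaining distinct values take the next consecutive integers.
Rank 1 → value 465.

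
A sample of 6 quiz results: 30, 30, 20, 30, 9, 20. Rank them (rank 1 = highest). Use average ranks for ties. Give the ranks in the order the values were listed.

2, 2, 4.5, 2, 6, 4.5

Sorted (descending): 30, 30, 30, 20, 20, 9
The 3 values of 30 occupy positions 1–3 → average rank 2.
The 2 values of 20 occupy positions 4–5 → average rank (4+5)/2 = 4.5.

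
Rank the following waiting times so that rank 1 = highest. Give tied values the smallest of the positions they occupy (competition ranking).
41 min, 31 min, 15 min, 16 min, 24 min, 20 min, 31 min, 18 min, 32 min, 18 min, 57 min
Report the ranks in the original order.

Sorted (descending): 57, 41, 32, 31, 31, 24, 20, 18, 18, 16, 15
The 2 values of 31 occupy positions 4–5 → each gets rank 4.
The 2 values of 18 occupy positions 8–9 → each gets rank 8.

2, 4, 11, 10, 6, 7, 4, 8, 3, 8, 1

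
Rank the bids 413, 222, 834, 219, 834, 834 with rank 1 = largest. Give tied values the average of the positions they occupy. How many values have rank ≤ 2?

Sorted (descending): 834, 834, 834, 413, 222, 219
The 3 values of 834 occupy positions 1–3 → average rank 2.
Ranks ≤ 2: {2, 2, 2} → 3 values.

3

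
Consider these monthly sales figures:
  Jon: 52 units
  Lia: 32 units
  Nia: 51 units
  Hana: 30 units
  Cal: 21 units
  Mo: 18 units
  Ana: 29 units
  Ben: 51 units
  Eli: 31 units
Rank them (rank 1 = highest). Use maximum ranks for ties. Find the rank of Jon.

Sorted (descending): 52, 51, 51, 32, 31, 30, 29, 21, 18
The 2 values of 51 occupy positions 2–3 → each gets rank 3.
Jon has value 52 units → rank 1.

1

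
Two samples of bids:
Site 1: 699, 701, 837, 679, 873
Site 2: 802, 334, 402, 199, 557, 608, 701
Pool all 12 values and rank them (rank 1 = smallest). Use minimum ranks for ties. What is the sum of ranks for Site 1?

Sorted (ascending): 199, 334, 402, 557, 608, 679, 699, 701, 701, 802, 837, 873
The 2 values of 701 occupy positions 8–9 → each gets rank 8.
Site 1 values → pooled ranks: 699→7, 701→8, 837→11, 679→6, 873→12
Rank sum = 7 + 8 + 11 + 6 + 12 = 44

44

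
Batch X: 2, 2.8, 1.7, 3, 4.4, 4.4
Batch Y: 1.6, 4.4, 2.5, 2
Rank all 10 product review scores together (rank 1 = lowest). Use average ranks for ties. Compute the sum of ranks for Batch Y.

Sorted (ascending): 1.6, 1.7, 2, 2, 2.5, 2.8, 3, 4.4, 4.4, 4.4
The 2 values of 2 occupy positions 3–4 → average rank (3+4)/2 = 3.5.
The 3 values of 4.4 occupy positions 8–10 → average rank 9.
Batch Y values → pooled ranks: 1.6→1, 4.4→9, 2.5→5, 2→3.5
Rank sum = 1 + 9 + 5 + 3.5 = 18.5

18.5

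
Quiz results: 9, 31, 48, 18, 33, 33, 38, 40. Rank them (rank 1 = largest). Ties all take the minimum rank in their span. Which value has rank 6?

Sorted (descending): 48, 40, 38, 33, 33, 31, 18, 9
The 2 values of 33 occupy positions 4–5 → each gets rank 4.
Rank 6 → value 31.

31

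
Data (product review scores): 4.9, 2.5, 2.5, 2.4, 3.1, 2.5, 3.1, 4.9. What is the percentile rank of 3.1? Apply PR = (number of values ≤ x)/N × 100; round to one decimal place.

75.0

N = 8.
Strictly below 3.1: 4. Equal to 3.1: 2.
PR = 6/8 × 100 = 75.0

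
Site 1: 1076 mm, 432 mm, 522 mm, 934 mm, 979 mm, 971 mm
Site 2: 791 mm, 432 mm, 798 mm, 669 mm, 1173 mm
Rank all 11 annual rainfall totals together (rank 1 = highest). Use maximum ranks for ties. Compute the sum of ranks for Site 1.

Sorted (descending): 1173, 1076, 979, 971, 934, 798, 791, 669, 522, 432, 432
The 2 values of 432 occupy positions 10–11 → each gets rank 11.
Site 1 values → pooled ranks: 1076→2, 432→11, 522→9, 934→5, 979→3, 971→4
Rank sum = 2 + 11 + 9 + 5 + 3 + 4 = 34

34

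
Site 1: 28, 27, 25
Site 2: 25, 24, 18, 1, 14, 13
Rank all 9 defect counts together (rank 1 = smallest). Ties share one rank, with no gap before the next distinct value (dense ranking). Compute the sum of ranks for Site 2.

21

Sorted (ascending): 1, 13, 14, 18, 24, 25, 25, 27, 28
The 2 values of 25 share dense rank 6.
Remaining distinct values take the next consecutive integers.
Site 2 values → pooled ranks: 25→6, 24→5, 18→4, 1→1, 14→3, 13→2
Rank sum = 6 + 5 + 4 + 1 + 3 + 2 = 21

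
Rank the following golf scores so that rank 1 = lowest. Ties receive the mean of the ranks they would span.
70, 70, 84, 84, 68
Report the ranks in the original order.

Sorted (ascending): 68, 70, 70, 84, 84
The 2 values of 70 occupy positions 2–3 → average rank (2+3)/2 = 2.5.
The 2 values of 84 occupy positions 4–5 → average rank (4+5)/2 = 4.5.

2.5, 2.5, 4.5, 4.5, 1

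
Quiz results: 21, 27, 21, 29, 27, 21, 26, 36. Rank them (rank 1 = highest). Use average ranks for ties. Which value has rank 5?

26

Sorted (descending): 36, 29, 27, 27, 26, 21, 21, 21
The 2 values of 27 occupy positions 3–4 → average rank (3+4)/2 = 3.5.
The 3 values of 21 occupy positions 6–8 → average rank 7.
Rank 5 → value 26.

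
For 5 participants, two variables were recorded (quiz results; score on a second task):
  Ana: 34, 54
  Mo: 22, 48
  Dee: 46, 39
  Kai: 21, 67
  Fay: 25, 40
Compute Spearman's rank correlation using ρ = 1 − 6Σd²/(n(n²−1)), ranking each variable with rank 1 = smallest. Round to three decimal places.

Ranks of variable 1: 4, 2, 5, 1, 3
Ranks of variable 2: 4, 3, 1, 5, 2
d = r₁ − r₂: 0, -1, 4, -4, 1
d²: 0, 1, 16, 16, 1; Σd² = 34
ρ = 1 − 6·34/(5·24) = 1 − 204/120 = -0.700

-0.700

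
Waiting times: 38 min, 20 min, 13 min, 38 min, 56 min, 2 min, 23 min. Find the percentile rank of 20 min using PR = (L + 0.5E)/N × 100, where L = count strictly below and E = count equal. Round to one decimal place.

N = 7.
Strictly below 20: 2. Equal to 20: 1.
PR = (2 + 0.5·1)/7 × 100 = 35.7

35.7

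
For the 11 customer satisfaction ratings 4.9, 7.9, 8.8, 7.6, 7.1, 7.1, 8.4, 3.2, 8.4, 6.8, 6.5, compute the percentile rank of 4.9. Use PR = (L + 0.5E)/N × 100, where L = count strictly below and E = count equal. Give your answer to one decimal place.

13.6

N = 11.
Strictly below 4.9: 1. Equal to 4.9: 1.
PR = (1 + 0.5·1)/11 × 100 = 13.6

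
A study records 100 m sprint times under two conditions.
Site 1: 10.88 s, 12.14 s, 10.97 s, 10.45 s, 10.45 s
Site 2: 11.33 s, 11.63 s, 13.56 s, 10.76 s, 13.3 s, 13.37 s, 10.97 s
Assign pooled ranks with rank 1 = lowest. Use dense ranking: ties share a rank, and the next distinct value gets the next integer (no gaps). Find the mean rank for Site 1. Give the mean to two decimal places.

3.20

Sorted (ascending): 10.45, 10.45, 10.76, 10.88, 10.97, 10.97, 11.33, 11.63, 12.14, 13.3, 13.37, 13.56
The 2 values of 10.45 share dense rank 1.
The 2 values of 10.97 share dense rank 4.
Remaining distinct values take the next consecutive integers.
Site 1 values → pooled ranks: 10.88→3, 12.14→7, 10.97→4, 10.45→1, 10.45→1
Mean rank = (3 + 7 + 4 + 1 + 1) / 5 = 3.20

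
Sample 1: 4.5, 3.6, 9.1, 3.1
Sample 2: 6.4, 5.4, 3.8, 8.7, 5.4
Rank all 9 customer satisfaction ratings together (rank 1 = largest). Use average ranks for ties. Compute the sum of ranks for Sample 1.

Sorted (descending): 9.1, 8.7, 6.4, 5.4, 5.4, 4.5, 3.8, 3.6, 3.1
The 2 values of 5.4 occupy positions 4–5 → average rank (4+5)/2 = 4.5.
Sample 1 values → pooled ranks: 4.5→6, 3.6→8, 9.1→1, 3.1→9
Rank sum = 6 + 8 + 1 + 9 = 24

24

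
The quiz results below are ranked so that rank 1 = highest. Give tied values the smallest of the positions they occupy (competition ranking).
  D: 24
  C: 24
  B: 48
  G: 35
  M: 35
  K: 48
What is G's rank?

Sorted (descending): 48, 48, 35, 35, 24, 24
The 2 values of 48 occupy positions 1–2 → each gets rank 1.
The 2 values of 35 occupy positions 3–4 → each gets rank 3.
The 2 values of 24 occupy positions 5–6 → each gets rank 5.
G has value 35 → rank 3.

3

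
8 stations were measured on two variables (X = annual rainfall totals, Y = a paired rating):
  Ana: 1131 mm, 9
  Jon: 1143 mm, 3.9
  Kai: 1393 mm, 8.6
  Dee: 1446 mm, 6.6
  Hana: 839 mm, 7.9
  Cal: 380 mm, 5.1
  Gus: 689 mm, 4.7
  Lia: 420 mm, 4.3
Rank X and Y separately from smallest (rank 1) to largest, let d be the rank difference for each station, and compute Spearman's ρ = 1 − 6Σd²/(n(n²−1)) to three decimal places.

Ranks of variable 1: 5, 6, 7, 8, 4, 1, 3, 2
Ranks of variable 2: 8, 1, 7, 5, 6, 4, 3, 2
d = r₁ − r₂: -3, 5, 0, 3, -2, -3, 0, 0
d²: 9, 25, 0, 9, 4, 9, 0, 0; Σd² = 56
ρ = 1 − 6·56/(8·63) = 1 − 336/504 = 0.333

0.333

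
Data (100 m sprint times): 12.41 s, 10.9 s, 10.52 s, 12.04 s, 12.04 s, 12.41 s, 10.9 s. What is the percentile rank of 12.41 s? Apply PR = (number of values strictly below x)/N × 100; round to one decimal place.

N = 7.
Strictly below 12.41: 5. Equal to 12.41: 2.
PR = 5/7 × 100 = 71.4

71.4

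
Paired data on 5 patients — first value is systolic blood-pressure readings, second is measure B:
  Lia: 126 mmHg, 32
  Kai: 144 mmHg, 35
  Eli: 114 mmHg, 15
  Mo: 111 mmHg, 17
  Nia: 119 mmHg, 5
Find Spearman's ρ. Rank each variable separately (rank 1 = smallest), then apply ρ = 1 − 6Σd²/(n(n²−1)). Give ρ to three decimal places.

Ranks of variable 1: 4, 5, 2, 1, 3
Ranks of variable 2: 4, 5, 2, 3, 1
d = r₁ − r₂: 0, 0, 0, -2, 2
d²: 0, 0, 0, 4, 4; Σd² = 8
ρ = 1 − 6·8/(5·24) = 1 − 48/120 = 0.600

0.600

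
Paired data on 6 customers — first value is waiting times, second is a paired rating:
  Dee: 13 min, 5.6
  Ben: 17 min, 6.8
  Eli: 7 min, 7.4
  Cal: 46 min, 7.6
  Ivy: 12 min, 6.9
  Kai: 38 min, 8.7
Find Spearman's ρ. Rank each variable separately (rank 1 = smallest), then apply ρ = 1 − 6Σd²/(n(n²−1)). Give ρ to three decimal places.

Ranks of variable 1: 3, 4, 1, 6, 2, 5
Ranks of variable 2: 1, 2, 4, 5, 3, 6
d = r₁ − r₂: 2, 2, -3, 1, -1, -1
d²: 4, 4, 9, 1, 1, 1; Σd² = 20
ρ = 1 − 6·20/(6·35) = 1 − 120/210 = 0.429

0.429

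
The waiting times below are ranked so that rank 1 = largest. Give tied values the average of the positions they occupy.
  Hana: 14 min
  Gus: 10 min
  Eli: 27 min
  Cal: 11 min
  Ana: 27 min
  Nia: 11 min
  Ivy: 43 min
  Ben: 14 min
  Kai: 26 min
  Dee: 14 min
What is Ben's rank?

Sorted (descending): 43, 27, 27, 26, 14, 14, 14, 11, 11, 10
The 2 values of 27 occupy positions 2–3 → average rank (2+3)/2 = 2.5.
The 3 values of 14 occupy positions 5–7 → average rank 6.
The 2 values of 11 occupy positions 8–9 → average rank (8+9)/2 = 8.5.
Ben has value 14 min → rank 6.

6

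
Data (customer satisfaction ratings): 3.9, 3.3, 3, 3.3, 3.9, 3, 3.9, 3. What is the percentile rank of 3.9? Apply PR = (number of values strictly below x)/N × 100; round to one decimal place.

N = 8.
Strictly below 3.9: 5. Equal to 3.9: 3.
PR = 5/8 × 100 = 62.5

62.5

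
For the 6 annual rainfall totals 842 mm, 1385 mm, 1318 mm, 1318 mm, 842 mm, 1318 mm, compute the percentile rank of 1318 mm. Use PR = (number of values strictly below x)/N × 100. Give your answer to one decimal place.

33.3

N = 6.
Strictly below 1318: 2. Equal to 1318: 3.
PR = 2/6 × 100 = 33.3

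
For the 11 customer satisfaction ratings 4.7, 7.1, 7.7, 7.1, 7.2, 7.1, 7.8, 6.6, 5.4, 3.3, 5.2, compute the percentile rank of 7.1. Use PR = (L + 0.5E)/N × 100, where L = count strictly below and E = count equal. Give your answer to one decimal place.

59.1

N = 11.
Strictly below 7.1: 5. Equal to 7.1: 3.
PR = (5 + 0.5·3)/11 × 100 = 59.1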